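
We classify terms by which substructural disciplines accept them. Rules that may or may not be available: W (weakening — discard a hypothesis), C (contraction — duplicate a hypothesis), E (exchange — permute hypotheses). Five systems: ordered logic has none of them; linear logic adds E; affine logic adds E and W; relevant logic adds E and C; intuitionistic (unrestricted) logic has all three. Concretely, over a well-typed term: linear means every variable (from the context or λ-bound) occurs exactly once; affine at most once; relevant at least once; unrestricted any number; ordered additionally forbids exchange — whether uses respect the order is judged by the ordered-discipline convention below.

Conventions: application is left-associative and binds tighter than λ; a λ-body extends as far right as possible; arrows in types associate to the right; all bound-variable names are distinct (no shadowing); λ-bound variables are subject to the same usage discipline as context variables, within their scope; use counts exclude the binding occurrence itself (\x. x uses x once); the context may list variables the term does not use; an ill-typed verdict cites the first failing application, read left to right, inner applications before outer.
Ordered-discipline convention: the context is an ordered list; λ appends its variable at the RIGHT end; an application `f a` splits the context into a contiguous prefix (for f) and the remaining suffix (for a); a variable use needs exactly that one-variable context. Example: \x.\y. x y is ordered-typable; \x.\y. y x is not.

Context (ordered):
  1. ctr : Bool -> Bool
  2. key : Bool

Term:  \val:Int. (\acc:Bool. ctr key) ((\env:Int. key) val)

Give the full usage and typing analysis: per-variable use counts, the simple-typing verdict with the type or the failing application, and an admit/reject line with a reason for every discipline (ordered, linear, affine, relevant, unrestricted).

counts: ctr: 1×, key: 2×, val (bound): 1×, acc (bound): 0×, env (bound): 0×
left-to-right use order: ctr, key, key, val
typing: ✓ — Int -> Bool
ordered ✗ (needs contraction — key ×2; acc, env never used (weakening))
linear ✗ (needs contraction — key ×2; acc, env never used (weakening))
affine ✗ (needs contraction — key ×2)
relevant ✗ (acc, env never used (weakening))
unrestricted ✓ (typability at Int -> Bool is all that's needed)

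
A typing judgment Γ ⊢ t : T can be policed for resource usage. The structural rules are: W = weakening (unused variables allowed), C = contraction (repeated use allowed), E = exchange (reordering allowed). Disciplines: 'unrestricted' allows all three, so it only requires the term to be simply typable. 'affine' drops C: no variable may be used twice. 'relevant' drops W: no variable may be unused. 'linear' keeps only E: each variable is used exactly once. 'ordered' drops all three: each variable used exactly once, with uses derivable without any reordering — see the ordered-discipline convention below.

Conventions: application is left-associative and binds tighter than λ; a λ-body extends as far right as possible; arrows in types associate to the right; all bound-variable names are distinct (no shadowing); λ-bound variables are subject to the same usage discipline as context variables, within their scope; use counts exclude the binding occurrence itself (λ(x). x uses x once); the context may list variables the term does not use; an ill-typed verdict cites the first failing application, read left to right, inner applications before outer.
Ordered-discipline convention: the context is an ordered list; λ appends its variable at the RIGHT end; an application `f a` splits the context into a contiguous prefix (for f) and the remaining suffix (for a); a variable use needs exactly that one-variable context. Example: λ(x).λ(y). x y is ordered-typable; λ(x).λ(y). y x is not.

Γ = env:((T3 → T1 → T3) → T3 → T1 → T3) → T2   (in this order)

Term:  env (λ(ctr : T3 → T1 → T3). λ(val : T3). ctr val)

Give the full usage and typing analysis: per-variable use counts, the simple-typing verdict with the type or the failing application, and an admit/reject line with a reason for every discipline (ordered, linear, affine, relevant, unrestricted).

usage: env ×1; ctr (λ-bound) ×1; val (λ-bound) ×1
use order (left to right): env, ctr, val
typing: the term checks, with type T2
ordered: ✓, env, ctr, val: once each, no exchange needed
linear: ✓, env, ctr, val: one use apiece
affine: ✓, at most one use each (env, ctr, val)
relevant: ✓, none of env, ctr, val goes unused
unrestricted: ✓, typability at T2 is all that's needed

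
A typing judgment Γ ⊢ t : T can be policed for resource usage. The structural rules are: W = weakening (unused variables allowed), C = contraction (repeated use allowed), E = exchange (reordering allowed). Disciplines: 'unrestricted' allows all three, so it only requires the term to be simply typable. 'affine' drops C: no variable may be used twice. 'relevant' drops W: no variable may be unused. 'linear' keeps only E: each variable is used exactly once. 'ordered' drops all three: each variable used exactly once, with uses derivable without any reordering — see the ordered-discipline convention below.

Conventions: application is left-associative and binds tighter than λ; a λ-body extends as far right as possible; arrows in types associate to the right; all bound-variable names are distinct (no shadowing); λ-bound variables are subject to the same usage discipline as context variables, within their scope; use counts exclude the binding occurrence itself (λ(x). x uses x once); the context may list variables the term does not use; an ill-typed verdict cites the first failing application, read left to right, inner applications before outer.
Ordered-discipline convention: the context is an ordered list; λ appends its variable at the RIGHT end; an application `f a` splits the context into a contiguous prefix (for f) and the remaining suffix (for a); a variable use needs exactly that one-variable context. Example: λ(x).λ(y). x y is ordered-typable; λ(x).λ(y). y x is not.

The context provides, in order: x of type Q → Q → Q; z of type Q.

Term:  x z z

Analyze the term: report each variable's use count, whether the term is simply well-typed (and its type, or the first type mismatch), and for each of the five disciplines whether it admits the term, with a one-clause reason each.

usage: x: 1, z: 2
order of uses: x, z, z
typing: the term checks, with type Q
ordered ✗ (needs contraction — z ×2)
linear ✗ (needs contraction — z ×2)
affine ✗ (needs contraction — z ×2)
relevant ✓ (x, z: all used, weakening unneeded)
unrestricted ✓ (well-typed at Q; no restrictions here)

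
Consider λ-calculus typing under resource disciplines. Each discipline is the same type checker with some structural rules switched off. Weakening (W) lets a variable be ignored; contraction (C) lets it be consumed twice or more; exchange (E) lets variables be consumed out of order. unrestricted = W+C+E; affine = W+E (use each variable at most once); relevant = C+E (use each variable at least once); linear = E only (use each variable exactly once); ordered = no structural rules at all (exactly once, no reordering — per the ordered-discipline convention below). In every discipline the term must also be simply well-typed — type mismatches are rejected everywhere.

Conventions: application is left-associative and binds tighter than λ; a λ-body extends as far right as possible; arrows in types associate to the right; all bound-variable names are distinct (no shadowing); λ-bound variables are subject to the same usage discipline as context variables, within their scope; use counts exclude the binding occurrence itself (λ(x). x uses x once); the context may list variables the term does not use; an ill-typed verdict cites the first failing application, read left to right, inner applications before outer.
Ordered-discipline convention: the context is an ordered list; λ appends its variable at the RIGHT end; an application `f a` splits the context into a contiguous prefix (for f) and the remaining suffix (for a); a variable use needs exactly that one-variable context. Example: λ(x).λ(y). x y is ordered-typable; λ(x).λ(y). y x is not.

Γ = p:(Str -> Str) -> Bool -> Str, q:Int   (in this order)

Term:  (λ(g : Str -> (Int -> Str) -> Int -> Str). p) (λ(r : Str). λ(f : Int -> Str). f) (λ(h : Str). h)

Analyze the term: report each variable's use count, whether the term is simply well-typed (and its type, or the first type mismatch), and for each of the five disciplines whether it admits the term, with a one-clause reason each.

counts: p ×1; q ×0; g (λ-bound) ×0; r (λ-bound) ×0; f (λ-bound) ×1; h (λ-bound) ×1
order of uses: p, f, h
typing: ✓ — Bool -> Str
ordered: ✗, q, g, r left unused
linear: ✗, q, g, r left unused
affine: ✓, none of p, q, g, r, f, h used more than once
relevant: ✗, q, g, r left unused
unrestricted: ✓, typability at Bool -> Str is all that's needed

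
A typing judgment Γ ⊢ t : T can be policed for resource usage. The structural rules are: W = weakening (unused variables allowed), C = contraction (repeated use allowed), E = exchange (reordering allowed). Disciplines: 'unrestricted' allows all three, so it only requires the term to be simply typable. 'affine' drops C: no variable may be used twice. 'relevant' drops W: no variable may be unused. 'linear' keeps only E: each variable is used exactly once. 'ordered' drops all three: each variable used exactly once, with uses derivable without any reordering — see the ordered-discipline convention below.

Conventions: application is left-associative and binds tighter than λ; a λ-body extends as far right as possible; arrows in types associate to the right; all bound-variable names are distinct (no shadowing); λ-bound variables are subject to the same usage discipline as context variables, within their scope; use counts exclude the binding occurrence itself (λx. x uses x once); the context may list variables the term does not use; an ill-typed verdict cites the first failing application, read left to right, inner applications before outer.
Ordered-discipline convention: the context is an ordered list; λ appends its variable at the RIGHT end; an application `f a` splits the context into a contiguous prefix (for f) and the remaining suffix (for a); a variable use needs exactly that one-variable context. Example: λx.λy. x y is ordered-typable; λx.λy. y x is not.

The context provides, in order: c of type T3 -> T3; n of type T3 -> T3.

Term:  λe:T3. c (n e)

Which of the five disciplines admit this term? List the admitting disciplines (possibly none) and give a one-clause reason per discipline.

admitted in: ordered, linear, affine, relevant, unrestricted
usage: c=1; n=1; e (bound)=1
left-to-right use order: c, n, e
typing: the term checks, with type T3 -> T3
ordered: ✓ — one use each (c, n, e); ordered split holds
linear: ✓ — exactly-once usage across c, n, e
affine: ✓ — at most one use each (c, n, e)
relevant: ✓ — every one of c, n, e appears
unrestricted: ✓ — well-typed at T3 -> T3; no restrictions here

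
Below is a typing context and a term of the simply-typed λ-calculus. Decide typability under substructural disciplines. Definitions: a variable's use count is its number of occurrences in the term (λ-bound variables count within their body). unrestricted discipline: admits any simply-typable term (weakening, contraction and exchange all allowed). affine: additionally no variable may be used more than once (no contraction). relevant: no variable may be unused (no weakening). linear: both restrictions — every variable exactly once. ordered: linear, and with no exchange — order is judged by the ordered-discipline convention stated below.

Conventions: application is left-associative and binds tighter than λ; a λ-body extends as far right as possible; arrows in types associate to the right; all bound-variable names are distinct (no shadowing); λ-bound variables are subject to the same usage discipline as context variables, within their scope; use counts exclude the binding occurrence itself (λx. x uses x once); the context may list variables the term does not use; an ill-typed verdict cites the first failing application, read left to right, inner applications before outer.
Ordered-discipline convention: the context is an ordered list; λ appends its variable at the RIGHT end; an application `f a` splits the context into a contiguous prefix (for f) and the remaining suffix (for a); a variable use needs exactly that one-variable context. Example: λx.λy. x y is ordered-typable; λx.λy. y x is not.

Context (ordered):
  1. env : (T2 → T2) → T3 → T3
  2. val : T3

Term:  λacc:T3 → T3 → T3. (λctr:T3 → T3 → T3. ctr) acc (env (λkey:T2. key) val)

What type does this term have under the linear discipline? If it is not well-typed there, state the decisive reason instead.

term : (T3 → T3 → T3) → T3 → T3
counts: env ×1; val ×1; acc (bound) ×1; ctr (bound) ×1; key (bound) ×1
left-to-right use order: ctr, acc, env, key, val
typing: ✓ — (T3 → T3 → T3) → T3 → T3
summary: ordered ✗ | linear ✓ | affine ✓ | relevant ✓ | unrestricted ✓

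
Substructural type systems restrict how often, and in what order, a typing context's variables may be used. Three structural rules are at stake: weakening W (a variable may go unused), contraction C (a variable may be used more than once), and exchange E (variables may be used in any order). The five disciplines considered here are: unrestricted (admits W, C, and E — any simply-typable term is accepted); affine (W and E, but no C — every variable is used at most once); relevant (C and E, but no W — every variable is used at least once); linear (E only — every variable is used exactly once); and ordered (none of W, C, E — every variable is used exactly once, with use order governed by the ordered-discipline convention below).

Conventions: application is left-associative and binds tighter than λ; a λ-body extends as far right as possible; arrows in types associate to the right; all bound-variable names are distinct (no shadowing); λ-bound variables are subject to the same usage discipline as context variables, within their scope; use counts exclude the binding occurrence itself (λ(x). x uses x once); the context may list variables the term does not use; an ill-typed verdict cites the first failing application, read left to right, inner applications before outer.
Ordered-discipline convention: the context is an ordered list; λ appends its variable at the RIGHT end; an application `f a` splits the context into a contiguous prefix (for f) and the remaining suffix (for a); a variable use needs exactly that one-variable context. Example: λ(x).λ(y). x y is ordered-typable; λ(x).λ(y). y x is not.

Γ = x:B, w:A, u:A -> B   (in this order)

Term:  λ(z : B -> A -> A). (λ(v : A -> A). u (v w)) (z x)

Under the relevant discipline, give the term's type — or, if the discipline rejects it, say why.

term : (B -> A -> A) -> B
usage: x=1; w=1; u=1; z (bound)=1; v (bound)=1
order of uses: u, v, w, z, x
typing: well-typed at (B -> A -> A) -> B
across the five disciplines: ordered ✗ | linear ✓ | affine ✓ | relevant ✓ | unrestricted ✓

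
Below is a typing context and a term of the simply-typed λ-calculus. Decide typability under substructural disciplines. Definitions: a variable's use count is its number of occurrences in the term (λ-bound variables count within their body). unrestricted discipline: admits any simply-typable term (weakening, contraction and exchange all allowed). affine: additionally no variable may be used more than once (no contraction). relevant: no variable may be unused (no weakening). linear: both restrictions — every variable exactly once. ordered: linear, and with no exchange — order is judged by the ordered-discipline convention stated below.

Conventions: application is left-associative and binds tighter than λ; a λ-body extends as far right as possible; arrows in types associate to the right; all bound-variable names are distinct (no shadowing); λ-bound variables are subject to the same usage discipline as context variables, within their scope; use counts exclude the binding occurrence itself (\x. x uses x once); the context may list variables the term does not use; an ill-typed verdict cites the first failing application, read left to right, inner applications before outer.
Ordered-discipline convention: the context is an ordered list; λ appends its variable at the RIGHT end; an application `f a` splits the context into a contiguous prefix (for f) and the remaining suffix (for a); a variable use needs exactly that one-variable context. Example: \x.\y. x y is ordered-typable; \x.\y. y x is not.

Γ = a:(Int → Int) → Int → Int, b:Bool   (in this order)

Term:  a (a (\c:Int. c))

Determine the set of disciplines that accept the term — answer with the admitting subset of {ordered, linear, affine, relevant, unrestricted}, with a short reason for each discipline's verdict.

admitted in: unrestricted
usage: a: 2×; b: 0×; c [bound]: 1×
order of uses: a, a, c
typing: the term checks, with type Int → Int
ordered: ✗ — repeated use of a ×2; b never used (weakening)
linear: ✗ — repeated use of a ×2; b never used (weakening)
affine: ✗ — repeated use of a ×2
relevant: ✗ — b never used (weakening)
unrestricted: ✓ — simply typable at Int → Int; W, C, E all held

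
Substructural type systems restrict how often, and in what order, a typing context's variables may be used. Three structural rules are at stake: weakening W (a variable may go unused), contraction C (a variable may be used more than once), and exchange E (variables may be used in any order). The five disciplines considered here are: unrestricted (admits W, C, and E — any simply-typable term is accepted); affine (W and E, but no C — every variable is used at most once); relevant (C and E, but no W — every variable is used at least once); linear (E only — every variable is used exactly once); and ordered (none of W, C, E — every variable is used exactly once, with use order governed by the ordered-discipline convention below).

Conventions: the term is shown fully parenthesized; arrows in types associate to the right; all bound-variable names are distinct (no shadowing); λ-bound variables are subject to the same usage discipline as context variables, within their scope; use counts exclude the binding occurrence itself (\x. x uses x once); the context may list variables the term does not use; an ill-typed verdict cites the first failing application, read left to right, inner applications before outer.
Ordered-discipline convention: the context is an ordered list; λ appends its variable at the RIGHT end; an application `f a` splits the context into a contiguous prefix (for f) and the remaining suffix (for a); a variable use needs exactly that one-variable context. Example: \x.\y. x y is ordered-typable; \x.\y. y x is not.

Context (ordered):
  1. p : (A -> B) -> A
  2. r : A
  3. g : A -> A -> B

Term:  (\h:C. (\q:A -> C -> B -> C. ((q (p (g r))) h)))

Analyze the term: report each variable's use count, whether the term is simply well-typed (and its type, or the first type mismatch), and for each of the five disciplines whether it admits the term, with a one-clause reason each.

use counts: p: 1×, r: 1×, g: 1×, h (bound): 1×, q (bound): 1×
use order (left to right): q, p, g, r, h
typing: well-typed at C -> (A -> C -> B -> C) -> B -> C
ordered ✗ (use order q, p, g, r, h needs exchange)
linear ✓ (exactly-once usage across p, r, g, h, q)
affine ✓ (no duplicate uses among p, r, g, h, q)
relevant ✓ (at least one use each (p, r, g, h, q))
unrestricted ✓ (well-typed at C -> (A -> C -> B -> C) -> B -> C; no restrictions here)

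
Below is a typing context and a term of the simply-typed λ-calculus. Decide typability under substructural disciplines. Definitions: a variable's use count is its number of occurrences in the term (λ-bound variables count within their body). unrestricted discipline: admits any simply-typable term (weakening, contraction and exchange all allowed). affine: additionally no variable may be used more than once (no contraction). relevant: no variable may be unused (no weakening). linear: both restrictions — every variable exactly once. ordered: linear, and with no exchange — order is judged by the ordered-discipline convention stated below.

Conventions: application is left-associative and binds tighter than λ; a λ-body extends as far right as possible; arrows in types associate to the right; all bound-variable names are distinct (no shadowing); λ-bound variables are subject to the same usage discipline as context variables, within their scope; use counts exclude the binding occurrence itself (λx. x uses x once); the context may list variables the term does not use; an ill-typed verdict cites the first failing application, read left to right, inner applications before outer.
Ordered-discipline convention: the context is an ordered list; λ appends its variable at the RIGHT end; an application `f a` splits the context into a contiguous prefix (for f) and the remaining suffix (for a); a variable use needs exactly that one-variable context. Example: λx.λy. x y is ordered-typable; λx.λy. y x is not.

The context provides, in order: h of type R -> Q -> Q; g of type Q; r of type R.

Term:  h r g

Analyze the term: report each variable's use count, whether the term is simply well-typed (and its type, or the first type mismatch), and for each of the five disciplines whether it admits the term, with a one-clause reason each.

usage: h=1; g=1; r=1
left-to-right use order: h, r, g
typing: the term checks, with type Q
ordered ✗ (no contiguous prefix/suffix split fits h, r, g)
linear ✓ (single use per variable (h, g, r))
affine ✓ (at most one use each (h, g, r))
relevant ✓ (h, g, r: all used, weakening unneeded)
unrestricted ✓ (well-typed at Q; no restrictions here)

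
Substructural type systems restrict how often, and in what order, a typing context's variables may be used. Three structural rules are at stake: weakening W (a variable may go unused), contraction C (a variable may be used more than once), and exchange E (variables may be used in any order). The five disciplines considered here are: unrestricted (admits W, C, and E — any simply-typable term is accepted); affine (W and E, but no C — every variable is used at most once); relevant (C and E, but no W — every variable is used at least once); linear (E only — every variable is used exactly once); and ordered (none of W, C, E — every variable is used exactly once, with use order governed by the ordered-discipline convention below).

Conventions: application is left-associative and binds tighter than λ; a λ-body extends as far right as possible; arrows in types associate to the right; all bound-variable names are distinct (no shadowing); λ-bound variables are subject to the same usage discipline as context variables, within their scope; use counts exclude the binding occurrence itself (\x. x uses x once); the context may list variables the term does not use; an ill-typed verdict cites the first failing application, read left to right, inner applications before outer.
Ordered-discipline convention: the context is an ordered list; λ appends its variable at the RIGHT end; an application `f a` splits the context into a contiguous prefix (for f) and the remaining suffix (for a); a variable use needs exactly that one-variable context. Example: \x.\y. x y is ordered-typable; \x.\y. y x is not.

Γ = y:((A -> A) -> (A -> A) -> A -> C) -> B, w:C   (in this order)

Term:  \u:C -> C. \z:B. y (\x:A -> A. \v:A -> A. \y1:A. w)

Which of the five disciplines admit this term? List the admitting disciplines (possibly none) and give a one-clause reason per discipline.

admitting disciplines: affine, unrestricted
variable uses: y ×1, w ×1, u (λ-bound) ×0, z (λ-bound) ×0, x (λ-bound) ×0, v (λ-bound) ×0, y1 (λ-bound) ×0
uses in reading order: y, w
typing: well-typed — term : (C -> C) -> B -> B
ordered: ✗, unused: u, z, x, v, y1 — weakening required
linear: ✗, unused: u, z, x, v, y1 — weakening required
affine: ✓, y, w, u, z, x, v, y1: no repeats, contraction unneeded
relevant: ✗, unused: u, z, x, v, y1 — weakening required
unrestricted: ✓, type-checks ((C -> C) -> B -> B) and nothing is barred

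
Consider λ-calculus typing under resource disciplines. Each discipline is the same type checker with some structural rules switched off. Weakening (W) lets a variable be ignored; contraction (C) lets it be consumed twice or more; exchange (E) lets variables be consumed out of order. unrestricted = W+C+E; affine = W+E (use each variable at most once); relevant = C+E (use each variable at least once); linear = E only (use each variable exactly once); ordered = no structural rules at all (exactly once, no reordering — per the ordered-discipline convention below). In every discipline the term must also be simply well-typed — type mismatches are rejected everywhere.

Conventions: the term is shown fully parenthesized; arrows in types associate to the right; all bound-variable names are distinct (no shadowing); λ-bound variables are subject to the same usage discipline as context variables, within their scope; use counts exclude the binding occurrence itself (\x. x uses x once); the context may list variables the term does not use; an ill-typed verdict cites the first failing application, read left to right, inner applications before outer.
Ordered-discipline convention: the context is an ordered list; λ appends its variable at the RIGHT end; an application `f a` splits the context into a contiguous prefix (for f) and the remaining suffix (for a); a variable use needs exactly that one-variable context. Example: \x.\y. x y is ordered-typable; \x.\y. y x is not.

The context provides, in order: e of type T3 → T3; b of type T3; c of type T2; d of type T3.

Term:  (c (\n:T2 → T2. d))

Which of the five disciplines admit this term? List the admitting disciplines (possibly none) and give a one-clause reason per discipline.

admitted by: none
counts: e=0; b=0; c=1; d=1; n [bound]=0
order of uses: c, d
typing: ill-typed: non-function type T2 applied to an argument
ordered: ✗ — not simply typable
linear: ✗ — fails simple typing
affine: ✗ — a type mismatch blocks all five
relevant: ✗ — the type mismatch rejects it
unrestricted: ✗ — not simply typable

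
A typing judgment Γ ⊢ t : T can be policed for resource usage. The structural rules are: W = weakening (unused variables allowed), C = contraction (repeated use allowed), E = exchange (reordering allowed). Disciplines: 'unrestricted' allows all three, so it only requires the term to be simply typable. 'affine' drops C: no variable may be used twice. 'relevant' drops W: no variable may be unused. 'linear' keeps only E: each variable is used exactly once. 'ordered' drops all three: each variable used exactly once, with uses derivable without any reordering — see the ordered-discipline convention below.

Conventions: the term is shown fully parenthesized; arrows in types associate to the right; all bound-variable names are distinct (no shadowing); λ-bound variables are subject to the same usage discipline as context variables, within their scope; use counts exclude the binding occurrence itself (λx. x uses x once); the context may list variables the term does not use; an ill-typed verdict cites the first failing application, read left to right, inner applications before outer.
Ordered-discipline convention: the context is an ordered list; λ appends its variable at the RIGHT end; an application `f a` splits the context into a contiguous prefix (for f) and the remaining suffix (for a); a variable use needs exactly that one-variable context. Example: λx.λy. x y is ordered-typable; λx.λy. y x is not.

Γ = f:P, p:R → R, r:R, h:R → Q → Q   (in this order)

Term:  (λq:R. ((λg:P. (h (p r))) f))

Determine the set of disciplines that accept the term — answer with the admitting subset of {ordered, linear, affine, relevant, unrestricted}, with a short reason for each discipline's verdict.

accepted by: affine, unrestricted
variable uses: f: 1×, p: 1×, r: 1×, h: 1×, q (λ-bound): 0×, g (λ-bound): 0×
use order (left to right): h, p, r, f
typing: well-typed at R → Q → Q
ordered: ✗ — unused: q, g — weakening required
linear: ✗ — unused: q, g — weakening required
affine: ✓ — at most one use each (f, p, r, h, q, g)
relevant: ✗ — unused: q, g — weakening required
unrestricted: ✓ — type-checks (R → Q → Q) and nothing is barred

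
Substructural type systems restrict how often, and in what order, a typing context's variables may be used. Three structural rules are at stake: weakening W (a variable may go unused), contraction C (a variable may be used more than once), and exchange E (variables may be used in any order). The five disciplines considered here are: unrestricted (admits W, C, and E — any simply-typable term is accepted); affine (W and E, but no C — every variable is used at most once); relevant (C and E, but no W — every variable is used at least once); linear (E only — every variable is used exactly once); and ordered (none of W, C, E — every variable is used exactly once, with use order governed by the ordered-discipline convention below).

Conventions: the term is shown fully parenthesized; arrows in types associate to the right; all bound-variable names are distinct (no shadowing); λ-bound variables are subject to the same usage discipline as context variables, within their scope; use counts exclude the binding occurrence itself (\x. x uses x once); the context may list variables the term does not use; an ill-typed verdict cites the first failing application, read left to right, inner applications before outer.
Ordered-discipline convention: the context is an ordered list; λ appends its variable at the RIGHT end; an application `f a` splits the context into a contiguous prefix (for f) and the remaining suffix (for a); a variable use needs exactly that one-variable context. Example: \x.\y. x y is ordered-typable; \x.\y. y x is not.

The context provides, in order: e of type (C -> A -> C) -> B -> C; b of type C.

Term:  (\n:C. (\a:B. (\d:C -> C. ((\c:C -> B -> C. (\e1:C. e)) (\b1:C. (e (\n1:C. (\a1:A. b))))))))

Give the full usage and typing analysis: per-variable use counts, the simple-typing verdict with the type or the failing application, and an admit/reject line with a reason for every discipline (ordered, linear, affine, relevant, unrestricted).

counts: e: 2, b: 1, n [bound]: 0, a [bound]: 0, d [bound]: 0, c [bound]: 0, e1 [bound]: 0, b1 [bound]: 0, n1 [bound]: 0, a1 [bound]: 0
uses in reading order: e, e, b
typing: the term checks, with type C -> B -> (C -> C) -> C -> (C -> A -> C) -> B -> C
ordered ✗ (needs contraction — e ×2; needs weakening: n, a, d, c, e1, b1, n1, a1 unused)
linear ✗ (needs contraction — e ×2; needs weakening: n, a, d, c, e1, b1, n1, a1 unused)
affine ✗ (needs contraction — e ×2)
relevant ✗ (needs weakening: n, a, d, c, e1, b1, n1, a1 unused)
unrestricted ✓ (type-checks (C -> B -> (C -> C) -> C -> (C -> A -> C) -> B -> C) and nothing is barred)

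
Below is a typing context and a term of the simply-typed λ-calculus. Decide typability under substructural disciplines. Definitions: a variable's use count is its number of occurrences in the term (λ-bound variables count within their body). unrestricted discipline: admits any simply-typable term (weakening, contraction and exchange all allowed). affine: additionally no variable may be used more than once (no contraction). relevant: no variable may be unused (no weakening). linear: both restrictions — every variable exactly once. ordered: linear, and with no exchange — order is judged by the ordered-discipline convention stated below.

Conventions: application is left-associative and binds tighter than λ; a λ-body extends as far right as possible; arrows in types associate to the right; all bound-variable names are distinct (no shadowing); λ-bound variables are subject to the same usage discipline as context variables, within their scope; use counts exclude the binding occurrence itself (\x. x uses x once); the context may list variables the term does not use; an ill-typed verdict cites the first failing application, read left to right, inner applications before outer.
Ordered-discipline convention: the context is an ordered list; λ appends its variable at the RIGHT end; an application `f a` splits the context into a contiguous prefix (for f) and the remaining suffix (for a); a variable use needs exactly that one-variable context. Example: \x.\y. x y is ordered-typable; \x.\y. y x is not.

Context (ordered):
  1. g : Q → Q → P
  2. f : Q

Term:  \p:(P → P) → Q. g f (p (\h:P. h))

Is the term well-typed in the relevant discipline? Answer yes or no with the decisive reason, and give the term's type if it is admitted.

yes — none of g, f, p, h goes unused; term : ((P → P) → Q) → P
usage: g: 1, f: 1, p (λ-bound): 1, h (λ-bound): 1
order of uses: g, f, p, h
typing: the term checks, with type ((P → P) → Q) → P
all disciplines: ordered ✓; linear ✓; affine ✓; relevant ✓; unrestricted ✓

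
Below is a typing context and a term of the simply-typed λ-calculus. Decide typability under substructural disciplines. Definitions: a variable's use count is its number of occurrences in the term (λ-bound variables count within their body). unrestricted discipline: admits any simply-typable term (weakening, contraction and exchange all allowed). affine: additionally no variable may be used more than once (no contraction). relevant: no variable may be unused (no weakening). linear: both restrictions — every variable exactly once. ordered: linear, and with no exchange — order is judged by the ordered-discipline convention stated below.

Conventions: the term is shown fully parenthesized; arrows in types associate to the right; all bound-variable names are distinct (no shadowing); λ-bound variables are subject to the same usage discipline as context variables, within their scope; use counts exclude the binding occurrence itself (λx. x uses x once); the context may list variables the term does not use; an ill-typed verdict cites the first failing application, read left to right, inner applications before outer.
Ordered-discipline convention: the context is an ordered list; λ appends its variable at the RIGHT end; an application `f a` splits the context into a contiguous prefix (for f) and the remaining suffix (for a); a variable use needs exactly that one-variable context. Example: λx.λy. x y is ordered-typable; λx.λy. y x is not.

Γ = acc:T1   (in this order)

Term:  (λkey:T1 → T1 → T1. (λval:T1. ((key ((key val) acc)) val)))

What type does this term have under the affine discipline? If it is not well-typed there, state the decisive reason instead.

not well-typed under affine — repeated use of key ×2, val ×2
usage: acc ×1, key [bound] ×2, val [bound] ×2
use order (left to right): key, key, val, acc, val
typing: well-typed at (T1 → T1 → T1) → T1 → T1
across the five disciplines: ordered ✗, linear ✗, affine ✗, relevant ✓, unrestricted ✓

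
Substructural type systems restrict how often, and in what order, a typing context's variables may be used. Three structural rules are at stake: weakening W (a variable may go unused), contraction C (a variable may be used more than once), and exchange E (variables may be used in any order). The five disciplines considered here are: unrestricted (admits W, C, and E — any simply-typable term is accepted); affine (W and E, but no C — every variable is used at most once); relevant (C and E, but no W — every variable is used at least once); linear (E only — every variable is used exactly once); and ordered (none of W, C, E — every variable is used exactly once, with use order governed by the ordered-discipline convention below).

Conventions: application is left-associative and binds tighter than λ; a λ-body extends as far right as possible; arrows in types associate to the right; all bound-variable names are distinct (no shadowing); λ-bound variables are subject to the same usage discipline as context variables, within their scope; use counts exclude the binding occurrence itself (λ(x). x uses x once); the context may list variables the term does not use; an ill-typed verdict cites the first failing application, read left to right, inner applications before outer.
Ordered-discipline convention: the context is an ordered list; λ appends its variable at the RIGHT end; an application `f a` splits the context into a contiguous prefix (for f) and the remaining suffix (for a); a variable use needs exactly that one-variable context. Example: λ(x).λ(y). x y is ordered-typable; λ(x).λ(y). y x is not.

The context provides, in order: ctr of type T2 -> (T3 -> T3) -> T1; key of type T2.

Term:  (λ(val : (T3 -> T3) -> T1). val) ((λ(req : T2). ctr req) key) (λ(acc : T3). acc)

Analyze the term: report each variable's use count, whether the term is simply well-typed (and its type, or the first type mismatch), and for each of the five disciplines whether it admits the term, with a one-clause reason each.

usage: ctr: 1×; key: 1×; val [bound]: 1×; req [bound]: 1×; acc [bound]: 1×
uses in reading order: val, ctr, req, key, acc
typing: the term checks, with type T1
ordered: ✓ — ctr, key, val, req, acc once each; derivable with no W/C/E
linear: ✓ — exactly-once usage across ctr, key, val, req, acc
affine: ✓ — no duplicate uses among ctr, key, val, req, acc
relevant: ✓ — none of ctr, key, val, req, acc goes unused
unrestricted: ✓ — well-typed at T1; no restrictions here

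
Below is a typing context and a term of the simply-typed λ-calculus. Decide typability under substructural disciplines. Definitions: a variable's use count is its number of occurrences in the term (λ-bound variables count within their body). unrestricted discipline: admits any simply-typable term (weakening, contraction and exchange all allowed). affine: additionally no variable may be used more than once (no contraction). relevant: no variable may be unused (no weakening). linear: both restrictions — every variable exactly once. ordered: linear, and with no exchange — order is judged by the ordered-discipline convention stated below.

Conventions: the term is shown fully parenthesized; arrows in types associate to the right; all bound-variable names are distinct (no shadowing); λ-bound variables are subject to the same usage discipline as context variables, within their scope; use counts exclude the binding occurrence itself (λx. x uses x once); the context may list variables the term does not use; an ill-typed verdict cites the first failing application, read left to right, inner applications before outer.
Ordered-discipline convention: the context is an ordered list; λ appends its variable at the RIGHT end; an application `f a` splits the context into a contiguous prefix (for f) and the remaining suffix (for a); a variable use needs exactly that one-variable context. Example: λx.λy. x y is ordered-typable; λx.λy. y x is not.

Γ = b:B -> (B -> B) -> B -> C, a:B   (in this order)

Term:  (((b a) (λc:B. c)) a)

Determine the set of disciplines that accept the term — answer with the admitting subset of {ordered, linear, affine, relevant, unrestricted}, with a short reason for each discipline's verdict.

accepted by: relevant, unrestricted
counts: b: 1; a: 2; c (λ-bound): 1
left-to-right use order: b, a, c, a
typing: well-typed — term : C
ordered: ✗, repeated use of a ×2
linear: ✗, repeated use of a ×2
affine: ✗, repeated use of a ×2
relevant: ✓, at least one use each (b, a, c)
unrestricted: ✓, well-typed at C; no restrictions here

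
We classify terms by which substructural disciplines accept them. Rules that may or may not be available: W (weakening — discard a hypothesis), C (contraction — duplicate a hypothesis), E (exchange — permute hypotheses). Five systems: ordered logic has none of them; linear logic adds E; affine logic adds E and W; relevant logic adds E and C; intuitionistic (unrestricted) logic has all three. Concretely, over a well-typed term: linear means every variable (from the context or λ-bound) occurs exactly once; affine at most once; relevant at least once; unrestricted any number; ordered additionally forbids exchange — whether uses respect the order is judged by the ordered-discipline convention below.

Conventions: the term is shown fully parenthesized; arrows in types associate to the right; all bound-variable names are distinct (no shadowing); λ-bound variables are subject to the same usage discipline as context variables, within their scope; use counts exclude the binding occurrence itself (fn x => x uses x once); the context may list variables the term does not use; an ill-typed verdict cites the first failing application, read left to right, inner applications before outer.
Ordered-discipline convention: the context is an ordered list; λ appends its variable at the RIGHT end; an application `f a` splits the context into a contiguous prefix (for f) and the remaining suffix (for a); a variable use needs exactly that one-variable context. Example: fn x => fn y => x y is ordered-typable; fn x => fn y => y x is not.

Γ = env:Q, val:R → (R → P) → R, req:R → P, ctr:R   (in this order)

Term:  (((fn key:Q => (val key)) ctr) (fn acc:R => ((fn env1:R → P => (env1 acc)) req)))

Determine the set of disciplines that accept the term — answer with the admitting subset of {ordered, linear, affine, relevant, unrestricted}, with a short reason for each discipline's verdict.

admitted in: none
use counts: env: 0×, val: 1×, req: 1×, ctr: 1×, key (bound): 1×, acc (bound): 1×, env1 (bound): 1×
uses in reading order: val, key, ctr, env1, acc, req
typing: ill-typed: an application expects R but receives Q
ordered ✗ (fails simple typing)
linear ✗ (a type mismatch blocks all five)
affine ✗ (the type mismatch rejects it)
relevant ✗ (not simply typable)
unrestricted ✗ (fails simple typing)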